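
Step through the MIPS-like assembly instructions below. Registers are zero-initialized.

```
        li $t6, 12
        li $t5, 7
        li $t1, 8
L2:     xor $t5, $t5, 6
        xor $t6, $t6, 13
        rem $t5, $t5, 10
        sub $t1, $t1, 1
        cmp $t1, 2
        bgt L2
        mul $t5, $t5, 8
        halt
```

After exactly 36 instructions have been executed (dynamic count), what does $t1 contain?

li $t6, 12 → $t6=12
li $t5, 7 → $t5=7
li $t1, 8 → $t1=8
xor $t5, $t5, 6 → $t5=7^6=1
xor $t6, $t6, 13 → $t6=12^13=1
rem $t5, $t5, 10 → $t5=1%10=1
sub $t1, $t1, 1 → $t1=8-1=7
cmp $t1, 2  (cmp 7,2)
bgt L2: taken
xor $t5, $t5, 6 → $t5=1^6=7
xor $t6, $t6, 13 → $t6=1^13=12
rem $t5, $t5, 10 → $t5=7%10=7
sub $t1, $t1, 1 → $t1=7-1=6
cmp $t1, 2  (cmp 6,2)
bgt L2: taken
xor $t5, $t5, 6 → $t5=7^6=1
xor $t6, $t6, 13 → $t6=12^13=1
rem $t5, $t5, 10 → $t5=1%10=1
sub $t1, $t1, 1 → $t1=6-1=5
cmp $t1, 2  (cmp 5,2)
bgt L2: taken
xor $t5, $t5, 6 → $t5=1^6=7
xor $t6, $t6, 13 → $t6=1^13=12
rem $t5, $t5, 10 → $t5=7%10=7
sub $t1, $t1, 1 → $t1=5-1=4
cmp $t1, 2  (cmp 4,2)
bgt L2: taken
xor $t5, $t5, 6 → $t5=7^6=1
xor $t6, $t6, 13 → $t6=12^13=1
rem $t5, $t5, 10 → $t5=1%10=1
sub $t1, $t1, 1 → $t1=4-1=3
cmp $t1, 2  (cmp 3,2)
bgt L2: taken
xor $t5, $t5, 6 → $t5=1^6=7
xor $t6, $t6, 13 → $t6=1^13=12
rem $t5, $t5, 10 → $t5=7%10=7
After step 36: $t1 = 3.

3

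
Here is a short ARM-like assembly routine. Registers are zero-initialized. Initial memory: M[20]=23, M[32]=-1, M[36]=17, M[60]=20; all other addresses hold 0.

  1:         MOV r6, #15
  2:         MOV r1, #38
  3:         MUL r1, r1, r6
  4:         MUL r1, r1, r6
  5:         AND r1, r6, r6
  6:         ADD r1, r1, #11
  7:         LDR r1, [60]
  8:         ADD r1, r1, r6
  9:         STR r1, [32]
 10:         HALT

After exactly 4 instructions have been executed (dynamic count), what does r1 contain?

r6=15
r1=38
r1=38*15=570
r1=570*15=8550
After step 4: r1 = 8550.

8550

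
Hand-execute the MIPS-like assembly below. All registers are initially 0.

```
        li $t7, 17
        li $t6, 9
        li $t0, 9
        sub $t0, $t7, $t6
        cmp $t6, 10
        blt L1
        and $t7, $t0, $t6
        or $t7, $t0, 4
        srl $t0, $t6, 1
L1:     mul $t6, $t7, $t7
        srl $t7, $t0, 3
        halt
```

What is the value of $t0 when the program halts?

8

li $t7, 17 → $t7=17
li $t6, 9 → $t6=9
li $t0, 9 → $t0=9
sub $t0, $t7, $t6 → $t0=17-9=8
cmp $t6, 10  (cmp 9,10)
blt L1: taken
mul $t6, $t7, $t7 → $t6=17*17=289
srl $t7, $t0, 3 → $t7=8>>3=1
halt.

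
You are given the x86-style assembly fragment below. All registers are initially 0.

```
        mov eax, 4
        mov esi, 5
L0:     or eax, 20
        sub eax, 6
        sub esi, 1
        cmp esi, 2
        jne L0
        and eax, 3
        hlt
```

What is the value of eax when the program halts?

2

mov eax, 4 → eax=4
mov esi, 5 → esi=5
or eax, 20 → eax=4|20=20
sub eax, 6 → eax=20-6=14
sub esi, 1 → esi=5-1=4
cmp esi, 2  (cmp 4,2)
jne L0: taken
or eax, 20 → eax=14|20=30
sub eax, 6 → eax=30-6=24
sub esi, 1 → esi=4-1=3
cmp esi, 2  (cmp 3,2)
jne L0: taken
or eax, 20 → eax=24|20=28
sub eax, 6 → eax=28-6=22
sub esi, 1 → esi=3-1=2
cmp esi, 2  (cmp 2,2)
jne L0: not taken
and eax, 3 → eax=22&3=2
halt.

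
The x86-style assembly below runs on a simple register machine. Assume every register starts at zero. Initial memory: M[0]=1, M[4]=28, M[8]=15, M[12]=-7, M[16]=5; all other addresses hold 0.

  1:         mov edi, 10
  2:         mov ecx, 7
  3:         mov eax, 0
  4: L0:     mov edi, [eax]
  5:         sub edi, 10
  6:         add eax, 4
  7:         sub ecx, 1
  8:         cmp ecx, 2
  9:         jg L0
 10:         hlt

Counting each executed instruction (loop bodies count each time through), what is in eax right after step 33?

edi=10
ecx=7
eax=0
edi=M[0]=1
edi=1-10=-9
eax=0+4=4
ecx=7-1=6
cmp ecx, 2  (cmp 6,2)
jg L0: taken
edi=M[4]=28
edi=28-10=18
eax=4+4=8
ecx=6-1=5
cmp ecx, 2  (cmp 5,2)
jg L0: taken
edi=M[8]=15
edi=15-10=5
eax=8+4=12
ecx=5-1=4
cmp ecx, 2  (cmp 4,2)
jg L0: taken
edi=M[12]=-7
edi=(-7)-10=-17
eax=12+4=16
ecx=4-1=3
cmp ecx, 2  (cmp 3,2)
jg L0: taken
edi=M[16]=5
edi=5-10=-5
eax=16+4=20
ecx=3-1=2
cmp ecx, 2  (cmp 2,2)
jg L0: not taken
After step 33: eax = 20.

20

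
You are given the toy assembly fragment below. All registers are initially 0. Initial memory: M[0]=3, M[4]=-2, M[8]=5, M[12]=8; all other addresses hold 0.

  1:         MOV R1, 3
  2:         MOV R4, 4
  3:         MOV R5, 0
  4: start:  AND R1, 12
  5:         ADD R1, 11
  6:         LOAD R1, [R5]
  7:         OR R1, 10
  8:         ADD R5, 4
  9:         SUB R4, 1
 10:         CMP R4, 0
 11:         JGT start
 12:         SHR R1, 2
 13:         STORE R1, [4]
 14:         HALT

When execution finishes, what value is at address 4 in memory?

MOV R1, 3 → R1=3
MOV R4, 4 → R4=4
MOV R5, 0 → R5=0
AND R1, 12 → R1=3&12=0
ADD R1, 11 → R1=0+11=11
LOAD R1, [R5] → R1=M[0]=3
OR R1, 10 → R1=3|10=11
ADD R5, 4 → R5=0+4=4
SUB R4, 1 → R4=4-1=3
CMP R4, 0  (cmp 3,0)
JGT start: taken
AND R1, 12 → R1=11&12=8
ADD R1, 11 → R1=8+11=19
LOAD R1, [R5] → R1=M[4]=-2
OR R1, 10 → R1=(-2)|10=-2
ADD R5, 4 → R5=4+4=8
SUB R4, 1 → R4=3-1=2
CMP R4, 0  (cmp 2,0)
JGT start: taken
AND R1, 12 → R1=(-2)&12=12
ADD R1, 11 → R1=12+11=23
LOAD R1, [R5] → R1=M[8]=5
OR R1, 10 → R1=5|10=15
ADD R5, 4 → R5=8+4=12
SUB R4, 1 → R4=2-1=1
CMP R4, 0  (cmp 1,0)
JGT start: taken
AND R1, 12 → R1=15&12=12
ADD R1, 11 → R1=12+11=23
LOAD R1, [R5] → R1=M[12]=8
OR R1, 10 → R1=8|10=10
ADD R5, 4 → R5=12+4=16
SUB R4, 1 → R4=1-1=0
CMP R4, 0  (cmp 0,0)
JGT start: not taken
SHR R1, 2 → R1=10>>2=2
STORE R1, [4] → M[4]=2
halt.

2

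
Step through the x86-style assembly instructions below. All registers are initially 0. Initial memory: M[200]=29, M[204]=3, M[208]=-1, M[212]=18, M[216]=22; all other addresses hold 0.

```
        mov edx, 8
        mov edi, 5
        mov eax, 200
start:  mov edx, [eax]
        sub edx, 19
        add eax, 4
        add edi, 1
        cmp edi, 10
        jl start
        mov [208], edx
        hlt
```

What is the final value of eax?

edx=8
edi=5
eax=200
edx=M[200]=29
edx=29-19=10
eax=200+4=204
edi=5+1=6
cmp edi, 10  (cmp 6,10)
jl start: taken
edx=M[204]=3
edx=3-19=-16
eax=204+4=208
edi=6+1=7
cmp edi, 10  (cmp 7,10)
jl start: taken
edx=M[208]=-1
edx=(-1)-19=-20
eax=208+4=212
edi=7+1=8
cmp edi, 10  (cmp 8,10)
jl start: taken
edx=M[212]=18
edx=18-19=-1
eax=212+4=216
edi=8+1=9
cmp edi, 10  (cmp 9,10)
jl start: taken
edx=M[216]=22
edx=22-19=3
eax=216+4=220
edi=9+1=10
cmp edi, 10  (cmp 10,10)
jl start: not taken
mov [208], edx → M[208]=3
halt.

220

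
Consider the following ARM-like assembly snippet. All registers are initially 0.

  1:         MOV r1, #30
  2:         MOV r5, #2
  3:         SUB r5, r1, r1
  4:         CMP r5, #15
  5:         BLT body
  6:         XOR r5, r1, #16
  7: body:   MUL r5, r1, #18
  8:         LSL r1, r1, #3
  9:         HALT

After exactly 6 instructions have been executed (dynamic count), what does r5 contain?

540

r1=30
r5=2
r5=30-30=0
CMP r5, #15  (cmp 0,15)
BLT body: taken
r5=30*18=540
After step 6: r5 = 540.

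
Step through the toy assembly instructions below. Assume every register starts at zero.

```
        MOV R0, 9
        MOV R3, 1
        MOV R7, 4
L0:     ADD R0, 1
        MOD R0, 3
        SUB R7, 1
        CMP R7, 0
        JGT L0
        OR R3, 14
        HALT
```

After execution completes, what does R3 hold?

15

after MOV R0, 9: R0=9
after MOV R3, 1: R3=1
after MOV R7, 4: R7=4
after ADD R0, 1: R0=9+1=10
after MOD R0, 3: R0=10%3=1
after SUB R7, 1: R7=4-1=3
CMP R7, 0  (cmp 3,0)
JGT L0: taken
after ADD R0, 1: R0=1+1=2
after MOD R0, 3: R0=2%3=2
after SUB R7, 1: R7=3-1=2
CMP R7, 0  (cmp 2,0)
JGT L0: taken
after ADD R0, 1: R0=2+1=3
after MOD R0, 3: R0=3%3=0
after SUB R7, 1: R7=2-1=1
CMP R7, 0  (cmp 1,0)
JGT L0: taken
after ADD R0, 1: R0=0+1=1
after MOD R0, 3: R0=1%3=1
after SUB R7, 1: R7=1-1=0
CMP R7, 0  (cmp 0,0)
JGT L0: not taken
after OR R3, 14: R3=1|14=15
halt.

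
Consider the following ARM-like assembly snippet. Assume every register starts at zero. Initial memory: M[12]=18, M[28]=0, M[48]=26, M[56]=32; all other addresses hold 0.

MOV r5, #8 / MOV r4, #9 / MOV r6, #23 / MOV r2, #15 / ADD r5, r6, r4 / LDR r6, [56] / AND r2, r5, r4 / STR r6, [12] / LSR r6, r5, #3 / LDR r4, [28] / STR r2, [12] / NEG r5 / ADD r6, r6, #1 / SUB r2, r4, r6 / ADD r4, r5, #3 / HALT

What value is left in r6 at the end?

after MOV r5, #8: r5=8
after MOV r4, #9: r4=9
after MOV r6, #23: r6=23
after MOV r2, #15: r2=15
after ADD r5, r6, r4: r5=23+9=32
after LDR r6, [56]: r6=M[56]=32
after AND r2, r5, r4: r2=32&9=0
STR r6, [12] → M[12]=32
after LSR r6, r5, #3: r6=32>>3=4
after LDR r4, [28]: r4=M[28]=0
STR r2, [12] → M[12]=0
after NEG r5: r5=-(32)=-32
after ADD r6, r6, #1: r6=4+1=5
after SUB r2, r4, r6: r2=0-5=-5
after ADD r4, r5, #3: r4=(-32)+3=-29
halt.

5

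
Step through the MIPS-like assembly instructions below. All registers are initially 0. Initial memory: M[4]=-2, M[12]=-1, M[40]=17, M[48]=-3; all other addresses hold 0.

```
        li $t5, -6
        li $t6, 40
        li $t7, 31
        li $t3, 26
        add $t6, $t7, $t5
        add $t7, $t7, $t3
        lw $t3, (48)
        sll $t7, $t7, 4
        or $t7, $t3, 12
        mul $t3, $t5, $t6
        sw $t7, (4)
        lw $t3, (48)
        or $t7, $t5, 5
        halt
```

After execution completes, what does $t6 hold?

25

after li $t5, -6: $t5=-6
after li $t6, 40: $t6=40
after li $t7, 31: $t7=31
after li $t3, 26: $t3=26
after add $t6, $t7, $t5: $t6=31+(-6)=25
after add $t7, $t7, $t3: $t7=31+26=57
after lw $t3, (48): $t3=M[48]=-3
after sll $t7, $t7, 4: $t7=57<<4=912
after or $t7, $t3, 12: $t7=(-3)|12=-3
after mul $t3, $t5, $t6: $t3=(-6)*25=-150
sw $t7, (4) → M[4]=-3
after lw $t3, (48): $t3=M[48]=-3
after or $t7, $t5, 5: $t7=(-6)|5=-1
halt.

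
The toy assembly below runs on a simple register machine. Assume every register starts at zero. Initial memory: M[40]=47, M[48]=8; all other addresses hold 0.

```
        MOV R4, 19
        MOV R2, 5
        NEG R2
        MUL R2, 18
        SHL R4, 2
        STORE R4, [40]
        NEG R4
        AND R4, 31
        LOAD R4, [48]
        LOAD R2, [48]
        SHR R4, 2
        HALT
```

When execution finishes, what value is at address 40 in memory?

after MOV R4, 19: R4=19
after MOV R2, 5: R2=5
after NEG R2: R2=-(5)=-5
after MUL R2, 18: R2=(-5)*18=-90
after SHL R4, 2: R4=19<<2=76
STORE R4, [40] → M[40]=76
after NEG R4: R4=-(76)=-76
after AND R4, 31: R4=(-76)&31=20
after LOAD R4, [48]: R4=M[48]=8
after LOAD R2, [48]: R2=M[48]=8
after SHR R4, 2: R4=8>>2=2
halt.

76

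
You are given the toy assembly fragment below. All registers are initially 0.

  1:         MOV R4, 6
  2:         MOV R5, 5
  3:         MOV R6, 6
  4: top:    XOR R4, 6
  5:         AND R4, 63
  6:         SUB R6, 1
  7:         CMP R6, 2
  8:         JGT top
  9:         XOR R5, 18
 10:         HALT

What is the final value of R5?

MOV R4, 6 → R4=6
MOV R5, 5 → R5=5
MOV R6, 6 → R6=6
XOR R4, 6 → R4=6^6=0
AND R4, 63 → R4=0&63=0
SUB R6, 1 → R6=6-1=5
CMP R6, 2  (cmp 5,2)
JGT top: taken
XOR R4, 6 → R4=0^6=6
AND R4, 63 → R4=6&63=6
SUB R6, 1 → R6=5-1=4
CMP R6, 2  (cmp 4,2)
JGT top: taken
XOR R4, 6 → R4=6^6=0
AND R4, 63 → R4=0&63=0
SUB R6, 1 → R6=4-1=3
CMP R6, 2  (cmp 3,2)
JGT top: taken
XOR R4, 6 → R4=0^6=6
AND R4, 63 → R4=6&63=6
SUB R6, 1 → R6=3-1=2
CMP R6, 2  (cmp 2,2)
JGT top: not taken
XOR R5, 18 → R5=5^18=23
halt.

23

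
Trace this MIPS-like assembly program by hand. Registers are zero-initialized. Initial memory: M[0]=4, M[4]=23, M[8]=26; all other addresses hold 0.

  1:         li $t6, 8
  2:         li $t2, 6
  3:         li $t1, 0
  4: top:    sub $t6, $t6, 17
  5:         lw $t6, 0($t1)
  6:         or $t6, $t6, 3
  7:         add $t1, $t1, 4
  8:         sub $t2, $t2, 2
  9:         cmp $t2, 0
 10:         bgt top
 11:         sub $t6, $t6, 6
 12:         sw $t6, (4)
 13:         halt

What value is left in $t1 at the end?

li $t6, 8 → $t6=8
li $t2, 6 → $t2=6
li $t1, 0 → $t1=0
sub $t6, $t6, 17 → $t6=8-17=-9
lw $t6, 0($t1) → $t6=M[0]=4
or $t6, $t6, 3 → $t6=4|3=7
add $t1, $t1, 4 → $t1=0+4=4
sub $t2, $t2, 2 → $t2=6-2=4
cmp $t2, 0  (cmp 4,0)
bgt top: taken
sub $t6, $t6, 17 → $t6=7-17=-10
lw $t6, 0($t1) → $t6=M[4]=23
or $t6, $t6, 3 → $t6=23|3=23
add $t1, $t1, 4 → $t1=4+4=8
sub $t2, $t2, 2 → $t2=4-2=2
cmp $t2, 0  (cmp 2,0)
bgt top: taken
sub $t6, $t6, 17 → $t6=23-17=6
lw $t6, 0($t1) → $t6=M[8]=26
or $t6, $t6, 3 → $t6=26|3=27
add $t1, $t1, 4 → $t1=8+4=12
sub $t2, $t2, 2 → $t2=2-2=0
cmp $t2, 0  (cmp 0,0)
bgt top: not taken
sub $t6, $t6, 6 → $t6=27-6=21
sw $t6, (4) → M[4]=21
halt.

12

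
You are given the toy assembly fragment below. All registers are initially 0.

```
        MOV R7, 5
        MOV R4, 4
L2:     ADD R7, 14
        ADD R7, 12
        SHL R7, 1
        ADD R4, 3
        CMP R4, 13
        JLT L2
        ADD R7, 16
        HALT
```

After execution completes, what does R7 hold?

420

MOV R7, 5 → R7=5
MOV R4, 4 → R4=4
ADD R7, 14 → R7=5+14=19
ADD R7, 12 → R7=19+12=31
SHL R7, 1 → R7=31<<1=62
ADD R4, 3 → R4=4+3=7
CMP R4, 13  (cmp 7,13)
JLT L2: taken
ADD R7, 14 → R7=62+14=76
ADD R7, 12 → R7=76+12=88
SHL R7, 1 → R7=88<<1=176
ADD R4, 3 → R4=7+3=10
CMP R4, 13  (cmp 10,13)
JLT L2: taken
ADD R7, 14 → R7=176+14=190
ADD R7, 12 → R7=190+12=202
SHL R7, 1 → R7=202<<1=404
ADD R4, 3 → R4=10+3=13
CMP R4, 13  (cmp 13,13)
JLT L2: not taken
ADD R7, 16 → R7=404+16=420
halt.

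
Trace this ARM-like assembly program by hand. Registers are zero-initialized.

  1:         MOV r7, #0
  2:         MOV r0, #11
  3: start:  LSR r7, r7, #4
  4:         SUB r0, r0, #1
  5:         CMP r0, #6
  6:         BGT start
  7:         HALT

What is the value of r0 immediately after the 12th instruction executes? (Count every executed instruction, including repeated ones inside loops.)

8

r7=0
r0=11
r7=0>>4=0
r0=11-1=10
CMP r0, #6  (cmp 10,6)
BGT start: taken
r7=0>>4=0
r0=10-1=9
CMP r0, #6  (cmp 9,6)
BGT start: taken
r7=0>>4=0
r0=9-1=8
After step 12: r0 = 8.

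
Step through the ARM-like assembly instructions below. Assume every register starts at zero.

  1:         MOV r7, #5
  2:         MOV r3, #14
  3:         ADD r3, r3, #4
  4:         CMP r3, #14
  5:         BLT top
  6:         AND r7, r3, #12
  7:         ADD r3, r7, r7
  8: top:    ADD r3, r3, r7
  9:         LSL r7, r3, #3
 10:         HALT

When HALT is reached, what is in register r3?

after MOV r7, #5: r7=5
after MOV r3, #14: r3=14
after ADD r3, r3, #4: r3=14+4=18
CMP r3, #14  (cmp 18,14)
BLT top: not taken
after AND r7, r3, #12: r7=18&12=0
after ADD r3, r7, r7: r3=0+0=0
after ADD r3, r3, r7: r3=0+0=0
after LSL r7, r3, #3: r7=0<<3=0
halt.

0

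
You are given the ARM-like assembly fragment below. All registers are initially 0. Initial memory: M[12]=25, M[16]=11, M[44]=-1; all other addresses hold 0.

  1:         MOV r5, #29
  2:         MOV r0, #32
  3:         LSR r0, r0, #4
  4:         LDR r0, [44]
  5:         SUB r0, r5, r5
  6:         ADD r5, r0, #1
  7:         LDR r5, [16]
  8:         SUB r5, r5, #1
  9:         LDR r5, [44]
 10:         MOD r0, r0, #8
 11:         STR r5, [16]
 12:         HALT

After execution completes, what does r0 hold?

0

after MOV r5, #29: r5=29
after MOV r0, #32: r0=32
after LSR r0, r0, #4: r0=32>>4=2
after LDR r0, [44]: r0=M[44]=-1
after SUB r0, r5, r5: r0=29-29=0
after ADD r5, r0, #1: r5=0+1=1
after LDR r5, [16]: r5=M[16]=11
after SUB r5, r5, #1: r5=11-1=10
after LDR r5, [44]: r5=M[44]=-1
after MOD r0, r0, #8: r0=0%8=0
STR r5, [16] → M[16]=-1
halt.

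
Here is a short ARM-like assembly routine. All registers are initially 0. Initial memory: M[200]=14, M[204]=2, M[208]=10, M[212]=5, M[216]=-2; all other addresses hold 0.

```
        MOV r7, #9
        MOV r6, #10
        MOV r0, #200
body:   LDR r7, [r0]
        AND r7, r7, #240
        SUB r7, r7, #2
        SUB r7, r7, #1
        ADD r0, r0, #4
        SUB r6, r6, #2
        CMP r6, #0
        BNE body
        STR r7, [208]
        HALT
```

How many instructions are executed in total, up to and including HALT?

after MOV r7, #9: r7=9
after MOV r6, #10: r6=10
after MOV r0, #200: r0=200
after LDR r7, [r0]: r7=M[200]=14
after AND r7, r7, #240: r7=14&240=0
after SUB r7, r7, #2: r7=0-2=-2
after SUB r7, r7, #1: r7=(-2)-1=-3
after ADD r0, r0, #4: r0=200+4=204
after SUB r6, r6, #2: r6=10-2=8
CMP r6, #0  (cmp 8,0)
BNE body: taken
after LDR r7, [r0]: r7=M[204]=2
after AND r7, r7, #240: r7=2&240=0
after SUB r7, r7, #2: r7=0-2=-2
after SUB r7, r7, #1: r7=(-2)-1=-3
after ADD r0, r0, #4: r0=204+4=208
after SUB r6, r6, #2: r6=8-2=6
CMP r6, #0  (cmp 6,0)
BNE body: taken
after LDR r7, [r0]: r7=M[208]=10
after AND r7, r7, #240: r7=10&240=0
after SUB r7, r7, #2: r7=0-2=-2
after SUB r7, r7, #1: r7=(-2)-1=-3
after ADD r0, r0, #4: r0=208+4=212
after SUB r6, r6, #2: r6=6-2=4
CMP r6, #0  (cmp 4,0)
BNE body: taken
after LDR r7, [r0]: r7=M[212]=5
after AND r7, r7, #240: r7=5&240=0
after SUB r7, r7, #2: r7=0-2=-2
after SUB r7, r7, #1: r7=(-2)-1=-3
after ADD r0, r0, #4: r0=212+4=216
after SUB r6, r6, #2: r6=4-2=2
CMP r6, #0  (cmp 2,0)
BNE body: taken
after LDR r7, [r0]: r7=M[216]=-2
after AND r7, r7, #240: r7=(-2)&240=240
after SUB r7, r7, #2: r7=240-2=238
after SUB r7, r7, #1: r7=238-1=237
after ADD r0, r0, #4: r0=216+4=220
after SUB r6, r6, #2: r6=2-2=0
CMP r6, #0  (cmp 0,0)
BNE body: not taken
STR r7, [208] → M[208]=237
halt.
Total executed instructions: 45.

45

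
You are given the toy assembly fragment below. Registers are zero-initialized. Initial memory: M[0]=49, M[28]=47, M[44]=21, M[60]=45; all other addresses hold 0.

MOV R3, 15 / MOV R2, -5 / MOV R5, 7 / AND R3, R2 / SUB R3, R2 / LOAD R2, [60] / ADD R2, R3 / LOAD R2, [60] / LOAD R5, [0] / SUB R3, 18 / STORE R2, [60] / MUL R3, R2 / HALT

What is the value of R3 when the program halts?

after MOV R3, 15: R3=15
after MOV R2, -5: R2=-5
after MOV R5, 7: R5=7
after AND R3, R2: R3=15&(-5)=11
after SUB R3, R2: R3=11-(-5)=16
after LOAD R2, [60]: R2=M[60]=45
after ADD R2, R3: R2=45+16=61
after LOAD R2, [60]: R2=M[60]=45
after LOAD R5, [0]: R5=M[0]=49
after SUB R3, 18: R3=16-18=-2
STORE R2, [60] → M[60]=45
after MUL R3, R2: R3=(-2)*45=-90
halt.

-90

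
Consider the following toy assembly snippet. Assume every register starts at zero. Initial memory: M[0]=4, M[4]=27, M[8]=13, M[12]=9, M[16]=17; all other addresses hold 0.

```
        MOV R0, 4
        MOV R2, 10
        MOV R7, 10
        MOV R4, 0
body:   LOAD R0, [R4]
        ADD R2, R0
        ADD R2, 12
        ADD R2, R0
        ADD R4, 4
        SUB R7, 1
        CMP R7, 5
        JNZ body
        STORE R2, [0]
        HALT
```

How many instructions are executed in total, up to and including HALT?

after MOV R0, 4: R0=4
after MOV R2, 10: R2=10
after MOV R7, 10: R7=10
after MOV R4, 0: R4=0
after LOAD R0, [R4]: R0=M[0]=4
after ADD R2, R0: R2=10+4=14
after ADD R2, 12: R2=14+12=26
after ADD R2, R0: R2=26+4=30
after ADD R4, 4: R4=0+4=4
after SUB R7, 1: R7=10-1=9
CMP R7, 5  (cmp 9,5)
JNZ body: taken
after LOAD R0, [R4]: R0=M[4]=27
after ADD R2, R0: R2=30+27=57
after ADD R2, 12: R2=57+12=69
after ADD R2, R0: R2=69+27=96
after ADD R4, 4: R4=4+4=8
after SUB R7, 1: R7=9-1=8
CMP R7, 5  (cmp 8,5)
JNZ body: taken
after LOAD R0, [R4]: R0=M[8]=13
after ADD R2, R0: R2=96+13=109
after ADD R2, 12: R2=109+12=121
after ADD R2, R0: R2=121+13=134
after ADD R4, 4: R4=8+4=12
after SUB R7, 1: R7=8-1=7
CMP R7, 5  (cmp 7,5)
JNZ body: taken
after LOAD R0, [R4]: R0=M[12]=9
after ADD R2, R0: R2=134+9=143
after ADD R2, 12: R2=143+12=155
after ADD R2, R0: R2=155+9=164
after ADD R4, 4: R4=12+4=16
after SUB R7, 1: R7=7-1=6
CMP R7, 5  (cmp 6,5)
JNZ body: taken
after LOAD R0, [R4]: R0=M[16]=17
after ADD R2, R0: R2=164+17=181
after ADD R2, 12: R2=181+12=193
after ADD R2, R0: R2=193+17=210
after ADD R4, 4: R4=16+4=20
after SUB R7, 1: R7=6-1=5
CMP R7, 5  (cmp 5,5)
JNZ body: not taken
STORE R2, [0] → M[0]=210
halt.
Total executed instructions: 46.

46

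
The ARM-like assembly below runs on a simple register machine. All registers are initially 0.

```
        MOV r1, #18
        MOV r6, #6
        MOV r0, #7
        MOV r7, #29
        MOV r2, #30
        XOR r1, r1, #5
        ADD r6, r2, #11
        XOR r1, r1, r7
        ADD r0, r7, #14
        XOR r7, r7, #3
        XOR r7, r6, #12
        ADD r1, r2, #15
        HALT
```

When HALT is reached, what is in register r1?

MOV r1, #18 → r1=18
MOV r6, #6 → r6=6
MOV r0, #7 → r0=7
MOV r7, #29 → r7=29
MOV r2, #30 → r2=30
XOR r1, r1, #5 → r1=18^5=23
ADD r6, r2, #11 → r6=30+11=41
XOR r1, r1, r7 → r1=23^29=10
ADD r0, r7, #14 → r0=29+14=43
XOR r7, r7, #3 → r7=29^3=30
XOR r7, r6, #12 → r7=41^12=37
ADD r1, r2, #15 → r1=30+15=45
halt.

45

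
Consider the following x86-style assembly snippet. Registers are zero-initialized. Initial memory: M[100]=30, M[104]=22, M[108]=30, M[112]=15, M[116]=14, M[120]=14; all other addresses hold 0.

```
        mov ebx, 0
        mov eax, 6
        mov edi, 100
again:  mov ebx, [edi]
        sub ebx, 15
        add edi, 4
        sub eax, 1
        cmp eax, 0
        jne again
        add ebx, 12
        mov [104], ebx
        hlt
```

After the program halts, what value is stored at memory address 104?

11

mov ebx, 0 → ebx=0
mov eax, 6 → eax=6
mov edi, 100 → edi=100
mov ebx, [edi] → ebx=M[100]=30
sub ebx, 15 → ebx=30-15=15
add edi, 4 → edi=100+4=104
sub eax, 1 → eax=6-1=5
cmp eax, 0  (cmp 5,0)
jne again: taken
mov ebx, [edi] → ebx=M[104]=22
sub ebx, 15 → ebx=22-15=7
add edi, 4 → edi=104+4=108
sub eax, 1 → eax=5-1=4
cmp eax, 0  (cmp 4,0)
jne again: taken
mov ebx, [edi] → ebx=M[108]=30
sub ebx, 15 → ebx=30-15=15
add edi, 4 → edi=108+4=112
sub eax, 1 → eax=4-1=3
cmp eax, 0  (cmp 3,0)
jne again: taken
mov ebx, [edi] → ebx=M[112]=15
sub ebx, 15 → ebx=15-15=0
add edi, 4 → edi=112+4=116
sub eax, 1 → eax=3-1=2
cmp eax, 0  (cmp 2,0)
jne again: taken
mov ebx, [edi] → ebx=M[116]=14
sub ebx, 15 → ebx=14-15=-1
add edi, 4 → edi=116+4=120
sub eax, 1 → eax=2-1=1
cmp eax, 0  (cmp 1,0)
jne again: taken
mov ebx, [edi] → ebx=M[120]=14
sub ebx, 15 → ebx=14-15=-1
add edi, 4 → edi=120+4=124
sub eax, 1 → eax=1-1=0
cmp eax, 0  (cmp 0,0)
jne again: not taken
add ebx, 12 → ebx=(-1)+12=11
mov [104], ebx → M[104]=11
halt.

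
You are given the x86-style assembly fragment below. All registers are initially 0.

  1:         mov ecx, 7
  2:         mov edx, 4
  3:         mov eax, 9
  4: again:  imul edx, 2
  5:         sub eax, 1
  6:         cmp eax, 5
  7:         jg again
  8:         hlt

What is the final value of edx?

64

after mov ecx, 7: ecx=7
after mov edx, 4: edx=4
after mov eax, 9: eax=9
after imul edx, 2: edx=4*2=8
after sub eax, 1: eax=9-1=8
cmp eax, 5  (cmp 8,5)
jg again: taken
after imul edx, 2: edx=8*2=16
after sub eax, 1: eax=8-1=7
cmp eax, 5  (cmp 7,5)
jg again: taken
after imul edx, 2: edx=16*2=32
after sub eax, 1: eax=7-1=6
cmp eax, 5  (cmp 6,5)
jg again: taken
after imul edx, 2: edx=32*2=64
after sub eax, 1: eax=6-1=5
cmp eax, 5  (cmp 5,5)
jg again: not taken
halt.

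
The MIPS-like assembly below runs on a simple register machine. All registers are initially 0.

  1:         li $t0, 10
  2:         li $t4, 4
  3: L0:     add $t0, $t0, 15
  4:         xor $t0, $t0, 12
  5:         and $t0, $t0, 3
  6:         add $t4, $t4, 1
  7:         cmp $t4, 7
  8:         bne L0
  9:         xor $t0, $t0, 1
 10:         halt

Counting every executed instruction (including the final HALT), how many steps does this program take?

$t0=10
$t4=4
$t0=10+15=25
$t0=25^12=21
$t0=21&3=1
$t4=4+1=5
cmp $t4, 7  (cmp 5,7)
bne L0: taken
$t0=1+15=16
$t0=16^12=28
$t0=28&3=0
$t4=5+1=6
cmp $t4, 7  (cmp 6,7)
bne L0: taken
$t0=0+15=15
$t0=15^12=3
$t0=3&3=3
$t4=6+1=7
cmp $t4, 7  (cmp 7,7)
bne L0: not taken
$t0=3^1=2
halt.
Total executed instructions: 22.

22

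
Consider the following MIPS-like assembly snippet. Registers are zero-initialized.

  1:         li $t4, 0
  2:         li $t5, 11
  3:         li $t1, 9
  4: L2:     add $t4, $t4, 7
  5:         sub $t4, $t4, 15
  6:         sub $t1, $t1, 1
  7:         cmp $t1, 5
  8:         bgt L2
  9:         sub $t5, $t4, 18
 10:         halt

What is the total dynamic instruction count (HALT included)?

25

after li $t4, 0: $t4=0
after li $t5, 11: $t5=11
after li $t1, 9: $t1=9
after add $t4, $t4, 7: $t4=0+7=7
after sub $t4, $t4, 15: $t4=7-15=-8
after sub $t1, $t1, 1: $t1=9-1=8
cmp $t1, 5  (cmp 8,5)
bgt L2: taken
after add $t4, $t4, 7: $t4=(-8)+7=-1
after sub $t4, $t4, 15: $t4=(-1)-15=-16
after sub $t1, $t1, 1: $t1=8-1=7
cmp $t1, 5  (cmp 7,5)
bgt L2: taken
after add $t4, $t4, 7: $t4=(-16)+7=-9
after sub $t4, $t4, 15: $t4=(-9)-15=-24
after sub $t1, $t1, 1: $t1=7-1=6
cmp $t1, 5  (cmp 6,5)
bgt L2: taken
after add $t4, $t4, 7: $t4=(-24)+7=-17
after sub $t4, $t4, 15: $t4=(-17)-15=-32
after sub $t1, $t1, 1: $t1=6-1=5
cmp $t1, 5  (cmp 5,5)
bgt L2: not taken
after sub $t5, $t4, 18: $t5=(-32)-18=-50
halt.
Total executed instructions: 25.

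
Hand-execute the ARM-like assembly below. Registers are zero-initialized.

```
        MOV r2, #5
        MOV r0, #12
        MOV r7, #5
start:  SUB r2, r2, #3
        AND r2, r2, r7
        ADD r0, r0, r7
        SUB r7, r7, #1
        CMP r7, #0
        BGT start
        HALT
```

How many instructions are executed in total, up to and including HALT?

34

after MOV r2, #5: r2=5
after MOV r0, #12: r0=12
after MOV r7, #5: r7=5
after SUB r2, r2, #3: r2=5-3=2
after AND r2, r2, r7: r2=2&5=0
after ADD r0, r0, r7: r0=12+5=17
after SUB r7, r7, #1: r7=5-1=4
CMP r7, #0  (cmp 4,0)
BGT start: taken
after SUB r2, r2, #3: r2=0-3=-3
after AND r2, r2, r7: r2=(-3)&4=4
after ADD r0, r0, r7: r0=17+4=21
after SUB r7, r7, #1: r7=4-1=3
CMP r7, #0  (cmp 3,0)
BGT start: taken
after SUB r2, r2, #3: r2=4-3=1
after AND r2, r2, r7: r2=1&3=1
after ADD r0, r0, r7: r0=21+3=24
after SUB r7, r7, #1: r7=3-1=2
CMP r7, #0  (cmp 2,0)
BGT start: taken
after SUB r2, r2, #3: r2=1-3=-2
after AND r2, r2, r7: r2=(-2)&2=2
after ADD r0, r0, r7: r0=24+2=26
after SUB r7, r7, #1: r7=2-1=1
CMP r7, #0  (cmp 1,0)
BGT start: taken
after SUB r2, r2, #3: r2=2-3=-1
after AND r2, r2, r7: r2=(-1)&1=1
after ADD r0, r0, r7: r0=26+1=27
after SUB r7, r7, #1: r7=1-1=0
CMP r7, #0  (cmp 0,0)
BGT start: not taken
halt.
Total executed instructions: 34.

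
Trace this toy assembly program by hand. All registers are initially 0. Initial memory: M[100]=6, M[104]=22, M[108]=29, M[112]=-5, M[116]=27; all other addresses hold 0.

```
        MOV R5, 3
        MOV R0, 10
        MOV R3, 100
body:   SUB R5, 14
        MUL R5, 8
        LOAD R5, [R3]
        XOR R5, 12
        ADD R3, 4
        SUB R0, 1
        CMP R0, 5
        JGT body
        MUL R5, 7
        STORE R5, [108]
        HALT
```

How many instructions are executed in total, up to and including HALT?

46

R5=3
R0=10
R3=100
R5=3-14=-11
R5=(-11)*8=-88
R5=M[100]=6
R5=6^12=10
R3=100+4=104
R0=10-1=9
CMP R0, 5  (cmp 9,5)
JGT body: taken
R5=10-14=-4
R5=(-4)*8=-32
R5=M[104]=22
R5=22^12=26
R3=104+4=108
R0=9-1=8
CMP R0, 5  (cmp 8,5)
JGT body: taken
R5=26-14=12
R5=12*8=96
R5=M[108]=29
R5=29^12=17
R3=108+4=112
R0=8-1=7
CMP R0, 5  (cmp 7,5)
JGT body: taken
R5=17-14=3
R5=3*8=24
R5=M[112]=-5
R5=(-5)^12=-9
R3=112+4=116
R0=7-1=6
CMP R0, 5  (cmp 6,5)
JGT body: taken
R5=(-9)-14=-23
R5=(-23)*8=-184
R5=M[116]=27
R5=27^12=23
R3=116+4=120
R0=6-1=5
CMP R0, 5  (cmp 5,5)
JGT body: not taken
R5=23*7=161
STORE R5, [108] → M[108]=161
halt.
Total executed instructions: 46.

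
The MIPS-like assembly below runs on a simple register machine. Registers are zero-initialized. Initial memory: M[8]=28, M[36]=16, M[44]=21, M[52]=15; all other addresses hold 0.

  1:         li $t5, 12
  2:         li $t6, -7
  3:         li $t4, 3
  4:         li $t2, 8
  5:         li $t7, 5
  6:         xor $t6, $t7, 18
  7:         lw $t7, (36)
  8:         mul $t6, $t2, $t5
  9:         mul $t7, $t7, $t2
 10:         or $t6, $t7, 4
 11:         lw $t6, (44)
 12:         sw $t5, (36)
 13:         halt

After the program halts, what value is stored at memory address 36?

li $t5, 12 → $t5=12
li $t6, -7 → $t6=-7
li $t4, 3 → $t4=3
li $t2, 8 → $t2=8
li $t7, 5 → $t7=5
xor $t6, $t7, 18 → $t6=5^18=23
lw $t7, (36) → $t7=M[36]=16
mul $t6, $t2, $t5 → $t6=8*12=96
mul $t7, $t7, $t2 → $t7=16*8=128
or $t6, $t7, 4 → $t6=128|4=132
lw $t6, (44) → $t6=M[44]=21
sw $t5, (36) → M[36]=12
halt.

12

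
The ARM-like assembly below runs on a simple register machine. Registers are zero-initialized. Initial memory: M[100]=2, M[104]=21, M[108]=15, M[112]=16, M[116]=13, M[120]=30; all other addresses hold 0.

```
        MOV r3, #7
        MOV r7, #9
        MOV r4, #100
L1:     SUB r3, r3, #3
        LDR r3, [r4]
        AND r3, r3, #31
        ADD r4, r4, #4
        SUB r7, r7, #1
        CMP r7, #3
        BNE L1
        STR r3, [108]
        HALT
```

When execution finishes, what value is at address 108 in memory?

MOV r3, #7 → r3=7
MOV r7, #9 → r7=9
MOV r4, #100 → r4=100
SUB r3, r3, #3 → r3=7-3=4
LDR r3, [r4] → r3=M[100]=2
AND r3, r3, #31 → r3=2&31=2
ADD r4, r4, #4 → r4=100+4=104
SUB r7, r7, #1 → r7=9-1=8
CMP r7, #3  (cmp 8,3)
BNE L1: taken
SUB r3, r3, #3 → r3=2-3=-1
LDR r3, [r4] → r3=M[104]=21
AND r3, r3, #31 → r3=21&31=21
ADD r4, r4, #4 → r4=104+4=108
SUB r7, r7, #1 → r7=8-1=7
CMP r7, #3  (cmp 7,3)
BNE L1: taken
SUB r3, r3, #3 → r3=21-3=18
LDR r3, [r4] → r3=M[108]=15
AND r3, r3, #31 → r3=15&31=15
ADD r4, r4, #4 → r4=108+4=112
SUB r7, r7, #1 → r7=7-1=6
CMP r7, #3  (cmp 6,3)
BNE L1: taken
SUB r3, r3, #3 → r3=15-3=12
LDR r3, [r4] → r3=M[112]=16
AND r3, r3, #31 → r3=16&31=16
ADD r4, r4, #4 → r4=112+4=116
SUB r7, r7, #1 → r7=6-1=5
CMP r7, #3  (cmp 5,3)
BNE L1: taken
SUB r3, r3, #3 → r3=16-3=13
LDR r3, [r4] → r3=M[116]=13
AND r3, r3, #31 → r3=13&31=13
ADD r4, r4, #4 → r4=116+4=120
SUB r7, r7, #1 → r7=5-1=4
CMP r7, #3  (cmp 4,3)
BNE L1: taken
SUB r3, r3, #3 → r3=13-3=10
LDR r3, [r4] → r3=M[120]=30
AND r3, r3, #31 → r3=30&31=30
ADD r4, r4, #4 → r4=120+4=124
SUB r7, r7, #1 → r7=4-1=3
CMP r7, #3  (cmp 3,3)
BNE L1: not taken
STR r3, [108] → M[108]=30
halt.

30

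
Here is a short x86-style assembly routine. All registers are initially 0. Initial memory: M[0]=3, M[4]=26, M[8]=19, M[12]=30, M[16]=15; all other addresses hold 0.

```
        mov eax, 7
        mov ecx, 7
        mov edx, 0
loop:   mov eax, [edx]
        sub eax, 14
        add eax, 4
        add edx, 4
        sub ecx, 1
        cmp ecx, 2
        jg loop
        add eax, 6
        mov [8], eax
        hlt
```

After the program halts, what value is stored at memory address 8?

11

mov eax, 7 → eax=7
mov ecx, 7 → ecx=7
mov edx, 0 → edx=0
mov eax, [edx] → eax=M[0]=3
sub eax, 14 → eax=3-14=-11
add eax, 4 → eax=(-11)+4=-7
add edx, 4 → edx=0+4=4
sub ecx, 1 → ecx=7-1=6
cmp ecx, 2  (cmp 6,2)
jg loop: taken
mov eax, [edx] → eax=M[4]=26
sub eax, 14 → eax=26-14=12
add eax, 4 → eax=12+4=16
add edx, 4 → edx=4+4=8
sub ecx, 1 → ecx=6-1=5
cmp ecx, 2  (cmp 5,2)
jg loop: taken
mov eax, [edx] → eax=M[8]=19
sub eax, 14 → eax=19-14=5
add eax, 4 → eax=5+4=9
add edx, 4 → edx=8+4=12
sub ecx, 1 → ecx=5-1=4
cmp ecx, 2  (cmp 4,2)
jg loop: taken
mov eax, [edx] → eax=M[12]=30
sub eax, 14 → eax=30-14=16
add eax, 4 → eax=16+4=20
add edx, 4 → edx=12+4=16
sub ecx, 1 → ecx=4-1=3
cmp ecx, 2  (cmp 3,2)
jg loop: taken
mov eax, [edx] → eax=M[16]=15
sub eax, 14 → eax=15-14=1
add eax, 4 → eax=1+4=5
add edx, 4 → edx=16+4=20
sub ecx, 1 → ecx=3-1=2
cmp ecx, 2  (cmp 2,2)
jg loop: not taken
add eax, 6 → eax=5+6=11
mov [8], eax → M[8]=11
halt.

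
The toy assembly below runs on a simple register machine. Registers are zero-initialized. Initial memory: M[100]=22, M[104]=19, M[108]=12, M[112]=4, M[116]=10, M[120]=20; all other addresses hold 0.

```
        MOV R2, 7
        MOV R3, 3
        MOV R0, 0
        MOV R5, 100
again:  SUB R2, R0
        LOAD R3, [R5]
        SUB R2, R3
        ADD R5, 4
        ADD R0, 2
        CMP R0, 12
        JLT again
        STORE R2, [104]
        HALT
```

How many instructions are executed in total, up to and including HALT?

R2=7
R3=3
R0=0
R5=100
R2=7-0=7
R3=M[100]=22
R2=7-22=-15
R5=100+4=104
R0=0+2=2
CMP R0, 12  (cmp 2,12)
JLT again: taken
R2=(-15)-2=-17
R3=M[104]=19
R2=(-17)-19=-36
R5=104+4=108
R0=2+2=4
CMP R0, 12  (cmp 4,12)
JLT again: taken
R2=(-36)-4=-40
R3=M[108]=12
R2=(-40)-12=-52
R5=108+4=112
R0=4+2=6
CMP R0, 12  (cmp 6,12)
JLT again: taken
R2=(-52)-6=-58
R3=M[112]=4
R2=(-58)-4=-62
R5=112+4=116
R0=6+2=8
CMP R0, 12  (cmp 8,12)
JLT again: taken
R2=(-62)-8=-70
R3=M[116]=10
R2=(-70)-10=-80
R5=116+4=120
R0=8+2=10
CMP R0, 12  (cmp 10,12)
JLT again: taken
R2=(-80)-10=-90
R3=M[120]=20
R2=(-90)-20=-110
R5=120+4=124
R0=10+2=12
CMP R0, 12  (cmp 12,12)
JLT again: not taken
STORE R2, [104] → M[104]=-110
halt.
Total executed instructions: 48.

48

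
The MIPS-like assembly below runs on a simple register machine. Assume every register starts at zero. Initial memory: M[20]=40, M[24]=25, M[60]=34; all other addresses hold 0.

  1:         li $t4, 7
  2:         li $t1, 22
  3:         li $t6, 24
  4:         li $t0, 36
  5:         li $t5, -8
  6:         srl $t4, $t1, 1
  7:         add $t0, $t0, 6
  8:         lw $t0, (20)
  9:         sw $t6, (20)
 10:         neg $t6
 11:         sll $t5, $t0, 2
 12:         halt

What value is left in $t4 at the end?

11

$t4=7
$t1=22
$t6=24
$t0=36
$t5=-8
$t4=22>>1=11
$t0=36+6=42
$t0=M[20]=40
sw $t6, (20) → M[20]=24
$t6=-(24)=-24
$t5=40<<2=160
halt.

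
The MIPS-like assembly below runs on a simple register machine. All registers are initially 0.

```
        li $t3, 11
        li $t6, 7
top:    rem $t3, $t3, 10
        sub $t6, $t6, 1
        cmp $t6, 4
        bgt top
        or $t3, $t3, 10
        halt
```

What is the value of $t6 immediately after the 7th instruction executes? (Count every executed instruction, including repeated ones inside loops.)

li $t3, 11 → $t3=11
li $t6, 7 → $t6=7
rem $t3, $t3, 10 → $t3=11%10=1
sub $t6, $t6, 1 → $t6=7-1=6
cmp $t6, 4  (cmp 6,4)
bgt top: taken
rem $t3, $t3, 10 → $t3=1%10=1
After step 7: $t6 = 6.

6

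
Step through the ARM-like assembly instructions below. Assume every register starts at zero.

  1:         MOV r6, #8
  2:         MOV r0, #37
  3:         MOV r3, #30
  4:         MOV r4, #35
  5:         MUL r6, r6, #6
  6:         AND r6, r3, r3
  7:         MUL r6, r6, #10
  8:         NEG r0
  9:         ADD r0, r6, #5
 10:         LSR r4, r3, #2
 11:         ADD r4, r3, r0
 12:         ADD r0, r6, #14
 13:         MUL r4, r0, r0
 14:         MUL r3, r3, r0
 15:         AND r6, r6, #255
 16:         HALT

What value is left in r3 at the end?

9420

r6=8
r0=37
r3=30
r4=35
r6=8*6=48
r6=30&30=30
r6=30*10=300
r0=-(37)=-37
r0=300+5=305
r4=30>>2=7
r4=30+305=335
r0=300+14=314
r4=314*314=98596
r3=30*314=9420
r6=300&255=44
halt.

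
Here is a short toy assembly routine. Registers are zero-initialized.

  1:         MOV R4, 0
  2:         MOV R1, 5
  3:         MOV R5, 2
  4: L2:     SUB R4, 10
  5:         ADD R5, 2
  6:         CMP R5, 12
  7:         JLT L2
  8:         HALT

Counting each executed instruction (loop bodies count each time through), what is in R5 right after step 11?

6

R4=0
R1=5
R5=2
R4=0-10=-10
R5=2+2=4
CMP R5, 12  (cmp 4,12)
JLT L2: taken
R4=(-10)-10=-20
R5=4+2=6
CMP R5, 12  (cmp 6,12)
JLT L2: taken
After step 11: R5 = 6.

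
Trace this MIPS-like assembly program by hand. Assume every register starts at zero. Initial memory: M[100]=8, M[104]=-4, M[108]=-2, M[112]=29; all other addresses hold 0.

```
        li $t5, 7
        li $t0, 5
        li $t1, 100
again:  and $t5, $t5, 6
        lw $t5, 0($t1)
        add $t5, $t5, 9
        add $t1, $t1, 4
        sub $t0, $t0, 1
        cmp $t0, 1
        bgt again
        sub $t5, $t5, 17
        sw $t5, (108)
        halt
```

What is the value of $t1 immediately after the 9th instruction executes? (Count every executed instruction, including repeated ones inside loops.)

after li $t5, 7: $t5=7
after li $t0, 5: $t0=5
after li $t1, 100: $t1=100
after and $t5, $t5, 6: $t5=7&6=6
after lw $t5, 0($t1): $t5=M[100]=8
after add $t5, $t5, 9: $t5=8+9=17
after add $t1, $t1, 4: $t1=100+4=104
after sub $t0, $t0, 1: $t0=5-1=4
cmp $t0, 1  (cmp 4,1)
After step 9: $t1 = 104.

104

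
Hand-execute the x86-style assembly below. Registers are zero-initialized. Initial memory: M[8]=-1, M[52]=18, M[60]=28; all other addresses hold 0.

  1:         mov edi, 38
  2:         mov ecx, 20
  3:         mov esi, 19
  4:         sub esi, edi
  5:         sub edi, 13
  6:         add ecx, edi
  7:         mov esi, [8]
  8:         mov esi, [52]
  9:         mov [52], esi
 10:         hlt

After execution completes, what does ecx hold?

mov edi, 38 → edi=38
mov ecx, 20 → ecx=20
mov esi, 19 → esi=19
sub esi, edi → esi=19-38=-19
sub edi, 13 → edi=38-13=25
add ecx, edi → ecx=20+25=45
mov esi, [8] → esi=M[8]=-1
mov esi, [52] → esi=M[52]=18
mov [52], esi → M[52]=18
halt.

45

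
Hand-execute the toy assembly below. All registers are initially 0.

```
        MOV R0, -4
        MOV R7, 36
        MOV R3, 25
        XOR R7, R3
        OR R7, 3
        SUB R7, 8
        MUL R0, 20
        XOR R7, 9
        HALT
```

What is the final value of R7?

MOV R0, -4 → R0=-4
MOV R7, 36 → R7=36
MOV R3, 25 → R3=25
XOR R7, R3 → R7=36^25=61
OR R7, 3 → R7=61|3=63
SUB R7, 8 → R7=63-8=55
MUL R0, 20 → R0=(-4)*20=-80
XOR R7, 9 → R7=55^9=62
halt.

62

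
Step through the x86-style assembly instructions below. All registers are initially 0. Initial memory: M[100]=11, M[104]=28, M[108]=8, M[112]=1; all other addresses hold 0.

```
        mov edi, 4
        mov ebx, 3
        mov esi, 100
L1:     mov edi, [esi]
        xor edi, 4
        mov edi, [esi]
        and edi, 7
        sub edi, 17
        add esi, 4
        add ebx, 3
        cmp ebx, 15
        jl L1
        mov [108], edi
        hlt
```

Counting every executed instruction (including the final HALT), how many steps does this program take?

after mov edi, 4: edi=4
after mov ebx, 3: ebx=3
after mov esi, 100: esi=100
after mov edi, [esi]: edi=M[100]=11
after xor edi, 4: edi=11^4=15
after mov edi, [esi]: edi=M[100]=11
after and edi, 7: edi=11&7=3
after sub edi, 17: edi=3-17=-14
after add esi, 4: esi=100+4=104
after add ebx, 3: ebx=3+3=6
cmp ebx, 15  (cmp 6,15)
jl L1: taken
after mov edi, [esi]: edi=M[104]=28
after xor edi, 4: edi=28^4=24
after mov edi, [esi]: edi=M[104]=28
after and edi, 7: edi=28&7=4
after sub edi, 17: edi=4-17=-13
after add esi, 4: esi=104+4=108
after add ebx, 3: ebx=6+3=9
cmp ebx, 15  (cmp 9,15)
jl L1: taken
after mov edi, [esi]: edi=M[108]=8
after xor edi, 4: edi=8^4=12
after mov edi, [esi]: edi=M[108]=8
after and edi, 7: edi=8&7=0
after sub edi, 17: edi=0-17=-17
after add esi, 4: esi=108+4=112
after add ebx, 3: ebx=9+3=12
cmp ebx, 15  (cmp 12,15)
jl L1: taken
after mov edi, [esi]: edi=M[112]=1
after xor edi, 4: edi=1^4=5
after mov edi, [esi]: edi=M[112]=1
after and edi, 7: edi=1&7=1
after sub edi, 17: edi=1-17=-16
after add esi, 4: esi=112+4=116
after add ebx, 3: ebx=12+3=15
cmp ebx, 15  (cmp 15,15)
jl L1: not taken
mov [108], edi → M[108]=-16
halt.
Total executed instructions: 41.

41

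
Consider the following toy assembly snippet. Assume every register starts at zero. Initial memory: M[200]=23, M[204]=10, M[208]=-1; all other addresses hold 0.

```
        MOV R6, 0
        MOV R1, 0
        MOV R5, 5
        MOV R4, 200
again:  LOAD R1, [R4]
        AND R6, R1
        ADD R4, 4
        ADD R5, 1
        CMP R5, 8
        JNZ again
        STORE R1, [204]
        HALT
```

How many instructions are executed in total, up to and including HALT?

24

after MOV R6, 0: R6=0
after MOV R1, 0: R1=0
after MOV R5, 5: R5=5
after MOV R4, 200: R4=200
after LOAD R1, [R4]: R1=M[200]=23
after AND R6, R1: R6=0&23=0
after ADD R4, 4: R4=200+4=204
after ADD R5, 1: R5=5+1=6
CMP R5, 8  (cmp 6,8)
JNZ again: taken
after LOAD R1, [R4]: R1=M[204]=10
after AND R6, R1: R6=0&10=0
after ADD R4, 4: R4=204+4=208
after ADD R5, 1: R5=6+1=7
CMP R5, 8  (cmp 7,8)
JNZ again: taken
after LOAD R1, [R4]: R1=M[208]=-1
after AND R6, R1: R6=0&(-1)=0
after ADD R4, 4: R4=208+4=212
after ADD R5, 1: R5=7+1=8
CMP R5, 8  (cmp 8,8)
JNZ again: not taken
STORE R1, [204] → M[204]=-1
halt.
Total executed instructions: 24.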